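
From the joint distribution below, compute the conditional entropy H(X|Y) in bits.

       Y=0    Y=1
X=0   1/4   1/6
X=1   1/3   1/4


H(X|Y) = Σ_y p(y) H(X|Y=y)
  p(Y=0) = 7/12, H(X|Y=0) = 0.9852
  p(Y=1) = 5/12, H(X|Y=1) = 0.9710
H(X|Y) = 0.5833×0.9852 + 0.4167×0.9710 = 0.9793 bits


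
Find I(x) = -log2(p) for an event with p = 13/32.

Information content I(x) = -log₂(p(x))
I = -log₂(13/32) = -log₂(0.4062)
I = 1.2996 bits


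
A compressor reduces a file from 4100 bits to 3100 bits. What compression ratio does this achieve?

Compression ratio = Original / Compressed
= 4100 / 3100 = 1.32:1


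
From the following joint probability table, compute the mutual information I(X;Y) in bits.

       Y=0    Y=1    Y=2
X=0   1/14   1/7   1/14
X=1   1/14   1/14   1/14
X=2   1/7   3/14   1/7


H(X) = 1.4926, H(Y) = 1.5567, H(X,Y) = 3.0391
I(X;Y) = H(X) + H(Y) - H(X,Y) = 0.0101 bits


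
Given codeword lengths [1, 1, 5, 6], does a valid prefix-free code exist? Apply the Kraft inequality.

Kraft inequality: Σ 2^(-l_i) ≤ 1 for prefix-free code
Calculating: 2^(-1) + 2^(-1) + 2^(-5) + 2^(-6)
= 0.5 + 0.5 + 0.03125 + 0.015625
= 1.0469
Since 1.0469 > 1, prefix-free code does not exist


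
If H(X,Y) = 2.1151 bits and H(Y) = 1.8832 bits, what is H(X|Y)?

Chain rule: H(X,Y) = H(X|Y) + H(Y)
H(X|Y) = H(X,Y) - H(Y) = 2.1151 - 1.8832 = 0.2319 bits


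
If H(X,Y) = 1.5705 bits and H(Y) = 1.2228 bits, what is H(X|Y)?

Chain rule: H(X,Y) = H(X|Y) + H(Y)
H(X|Y) = H(X,Y) - H(Y) = 1.5705 - 1.2228 = 0.3477 bits


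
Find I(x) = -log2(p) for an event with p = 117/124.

Information content I(x) = -log₂(p(x))
I = -log₂(117/124) = -log₂(0.9435)
I = 0.0838 bits


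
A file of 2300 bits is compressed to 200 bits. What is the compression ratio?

Compression ratio = Original / Compressed
= 2300 / 200 = 11.50:1


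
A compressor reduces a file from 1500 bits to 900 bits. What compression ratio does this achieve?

Compression ratio = Original / Compressed
= 1500 / 900 = 1.67:1


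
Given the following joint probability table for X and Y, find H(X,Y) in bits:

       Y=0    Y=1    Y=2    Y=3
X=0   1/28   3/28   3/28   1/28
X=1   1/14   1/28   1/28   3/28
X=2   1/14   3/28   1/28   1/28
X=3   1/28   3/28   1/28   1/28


H(X,Y) = -Σ p(x,y) log₂ p(x,y)
  p(0,0)=1/28: -0.0357 × log₂(0.0357) = 0.1717
  p(0,1)=3/28: -0.1071 × log₂(0.1071) = 0.3453
  p(0,2)=3/28: -0.1071 × log₂(0.1071) = 0.3453
  p(0,3)=1/28: -0.0357 × log₂(0.0357) = 0.1717
  p(1,0)=1/14: -0.0714 × log₂(0.0714) = 0.2720
  p(1,1)=1/28: -0.0357 × log₂(0.0357) = 0.1717
  p(1,2)=1/28: -0.0357 × log₂(0.0357) = 0.1717
  p(1,3)=3/28: -0.1071 × log₂(0.1071) = 0.3453
  p(2,0)=1/14: -0.0714 × log₂(0.0714) = 0.2720
  p(2,1)=3/28: -0.1071 × log₂(0.1071) = 0.3453
  p(2,2)=1/28: -0.0357 × log₂(0.0357) = 0.1717
  p(2,3)=1/28: -0.0357 × log₂(0.0357) = 0.1717
  p(3,0)=1/28: -0.0357 × log₂(0.0357) = 0.1717
  p(3,1)=3/28: -0.1071 × log₂(0.1071) = 0.3453
  p(3,2)=1/28: -0.0357 × log₂(0.0357) = 0.1717
  p(3,3)=1/28: -0.0357 × log₂(0.0357) = 0.1717
H(X,Y) = 3.8154 bits


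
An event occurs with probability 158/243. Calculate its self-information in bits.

Information content I(x) = -log₂(p(x))
I = -log₂(158/243) = -log₂(0.6502)
I = 0.6210 bits


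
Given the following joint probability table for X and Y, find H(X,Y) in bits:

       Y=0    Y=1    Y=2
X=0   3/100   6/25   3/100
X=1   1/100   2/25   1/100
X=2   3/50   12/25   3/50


H(X,Y) = -Σ p(x,y) log₂ p(x,y)
  p(0,0)=3/100: -0.0300 × log₂(0.0300) = 0.1518
  p(0,1)=6/25: -0.2400 × log₂(0.2400) = 0.4941
  p(0,2)=3/100: -0.0300 × log₂(0.0300) = 0.1518
  p(1,0)=1/100: -0.0100 × log₂(0.0100) = 0.0664
  p(1,1)=2/25: -0.0800 × log₂(0.0800) = 0.2915
  p(1,2)=1/100: -0.0100 × log₂(0.0100) = 0.0664
  p(2,0)=3/50: -0.0600 × log₂(0.0600) = 0.2435
  p(2,1)=12/25: -0.4800 × log₂(0.4800) = 0.5083
  p(2,2)=3/50: -0.0600 × log₂(0.0600) = 0.2435
H(X,Y) = 2.2174 bits


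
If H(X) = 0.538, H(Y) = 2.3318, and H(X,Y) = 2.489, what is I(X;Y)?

I(X;Y) = H(X) + H(Y) - H(X,Y)
I(X;Y) = 0.538 + 2.3318 - 2.489 = 0.3808 bits


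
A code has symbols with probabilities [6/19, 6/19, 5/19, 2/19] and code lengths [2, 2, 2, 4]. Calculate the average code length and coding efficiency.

Average length L = Σ p_i × l_i = 2.2105 bits
Entropy H = 1.8990 bits
Efficiency η = H/L × 100% = 85.91%


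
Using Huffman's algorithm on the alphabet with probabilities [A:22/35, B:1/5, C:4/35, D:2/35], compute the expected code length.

Huffman tree construction:
Combine smallest probabilities repeatedly
Resulting codes:
  A: 1 (length 1)
  B: 01 (length 2)
  C: 001 (length 3)
  D: 000 (length 3)
Average length = Σ p(s) × length(s) = 1.5429 bits


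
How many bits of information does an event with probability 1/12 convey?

Information content I(x) = -log₂(p(x))
I = -log₂(1/12) = -log₂(0.0833)
I = 3.5850 bits


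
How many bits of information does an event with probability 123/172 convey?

Information content I(x) = -log₂(p(x))
I = -log₂(123/172) = -log₂(0.7151)
I = 0.4838 bits


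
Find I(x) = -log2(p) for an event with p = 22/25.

Information content I(x) = -log₂(p(x))
I = -log₂(22/25) = -log₂(0.8800)
I = 0.1844 bits


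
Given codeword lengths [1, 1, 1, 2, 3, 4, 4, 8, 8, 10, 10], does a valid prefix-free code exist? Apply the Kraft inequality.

Kraft inequality: Σ 2^(-l_i) ≤ 1 for prefix-free code
Calculating: 2^(-1) + 2^(-1) + 2^(-1) + 2^(-2) + 2^(-3) + 2^(-4) + 2^(-4) + 2^(-8) + 2^(-8) + 2^(-10) + 2^(-10)
= 0.5 + 0.5 + 0.5 + 0.25 + 0.125 + 0.0625 + 0.0625 + 0.00390625 + 0.00390625 + 0.0009765625 + 0.0009765625
= 2.0098
Since 2.0098 > 1, prefix-free code does not exist


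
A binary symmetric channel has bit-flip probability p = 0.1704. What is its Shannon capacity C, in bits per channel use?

For BSC with error probability p:
C = 1 - H(p) where H(p) is binary entropy
H(0.1704) = -0.1704 × log₂(0.1704) - 0.8296 × log₂(0.8296)
H(p) = 0.6586
C = 1 - 0.6586 = 0.3414 bits/use


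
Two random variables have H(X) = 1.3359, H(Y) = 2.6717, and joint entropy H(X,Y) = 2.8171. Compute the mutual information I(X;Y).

I(X;Y) = H(X) + H(Y) - H(X,Y)
I(X;Y) = 1.3359 + 2.6717 - 2.8171 = 1.1905 bits


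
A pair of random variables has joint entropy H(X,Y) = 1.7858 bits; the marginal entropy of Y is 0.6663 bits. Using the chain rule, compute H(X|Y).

Chain rule: H(X,Y) = H(X|Y) + H(Y)
H(X|Y) = H(X,Y) - H(Y) = 1.7858 - 0.6663 = 1.1195 bits


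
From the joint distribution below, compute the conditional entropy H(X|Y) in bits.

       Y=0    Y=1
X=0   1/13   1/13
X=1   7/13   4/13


H(X|Y) = Σ_y p(y) H(X|Y=y)
  p(Y=0) = 8/13, H(X|Y=0) = 0.5436
  p(Y=1) = 5/13, H(X|Y=1) = 0.7219
H(X|Y) = 0.6154×0.5436 + 0.3846×0.7219 = 0.6122 bits


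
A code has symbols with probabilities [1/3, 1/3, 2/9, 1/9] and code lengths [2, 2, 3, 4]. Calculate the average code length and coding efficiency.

Average length L = Σ p_i × l_i = 2.4444 bits
Entropy H = 1.8911 bits
Efficiency η = H/L × 100% = 77.36%


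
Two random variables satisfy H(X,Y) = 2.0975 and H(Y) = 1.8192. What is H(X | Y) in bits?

Chain rule: H(X,Y) = H(X|Y) + H(Y)
H(X|Y) = H(X,Y) - H(Y) = 2.0975 - 1.8192 = 0.2783 bits


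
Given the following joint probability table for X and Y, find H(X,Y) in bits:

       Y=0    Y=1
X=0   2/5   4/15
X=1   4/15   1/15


H(X,Y) = -Σ p(x,y) log₂ p(x,y)
  p(0,0)=2/5: -0.4000 × log₂(0.4000) = 0.5288
  p(0,1)=4/15: -0.2667 × log₂(0.2667) = 0.5085
  p(1,0)=4/15: -0.2667 × log₂(0.2667) = 0.5085
  p(1,1)=1/15: -0.0667 × log₂(0.0667) = 0.2605
H(X,Y) = 1.8062 bits


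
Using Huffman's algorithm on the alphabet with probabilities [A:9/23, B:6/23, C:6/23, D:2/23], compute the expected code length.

Huffman tree construction:
Combine smallest probabilities repeatedly
Resulting codes:
  A: 0 (length 1)
  B: 111 (length 3)
  C: 10 (length 2)
  D: 110 (length 3)
Average length = Σ p(s) × length(s) = 1.9565 bits


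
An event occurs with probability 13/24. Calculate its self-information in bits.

Information content I(x) = -log₂(p(x))
I = -log₂(13/24) = -log₂(0.5417)
I = 0.8845 bits


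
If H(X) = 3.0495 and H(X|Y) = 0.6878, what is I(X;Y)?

I(X;Y) = H(X) - H(X|Y)
I(X;Y) = 3.0495 - 0.6878 = 2.3617 bits


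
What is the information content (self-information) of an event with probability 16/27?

Information content I(x) = -log₂(p(x))
I = -log₂(16/27) = -log₂(0.5926)
I = 0.7549 bits


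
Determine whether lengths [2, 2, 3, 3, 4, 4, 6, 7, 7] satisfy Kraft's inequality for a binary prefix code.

Kraft inequality: Σ 2^(-l_i) ≤ 1 for prefix-free code
Calculating: 2^(-2) + 2^(-2) + 2^(-3) + 2^(-3) + 2^(-4) + 2^(-4) + 2^(-6) + 2^(-7) + 2^(-7)
= 0.25 + 0.25 + 0.125 + 0.125 + 0.0625 + 0.0625 + 0.015625 + 0.0078125 + 0.0078125
= 0.9062
Since 0.9062 ≤ 1, prefix-free code exists


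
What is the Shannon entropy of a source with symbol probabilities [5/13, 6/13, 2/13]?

H(X) = -Σ p(x) log₂ p(x)
  -5/13 × log₂(5/13) = 0.5302
  -6/13 × log₂(6/13) = 0.5148
  -2/13 × log₂(2/13) = 0.4155
H(X) = 1.4605 bits


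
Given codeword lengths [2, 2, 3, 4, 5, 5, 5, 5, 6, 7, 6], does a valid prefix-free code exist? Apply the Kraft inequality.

Kraft inequality: Σ 2^(-l_i) ≤ 1 for prefix-free code
Calculating: 2^(-2) + 2^(-2) + 2^(-3) + 2^(-4) + 2^(-5) + 2^(-5) + 2^(-5) + 2^(-5) + 2^(-6) + 2^(-7) + 2^(-6)
= 0.25 + 0.25 + 0.125 + 0.0625 + 0.03125 + 0.03125 + 0.03125 + 0.03125 + 0.015625 + 0.0078125 + 0.015625
= 0.8516
Since 0.8516 ≤ 1, prefix-free code exists


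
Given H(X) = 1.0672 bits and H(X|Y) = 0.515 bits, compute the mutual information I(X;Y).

I(X;Y) = H(X) - H(X|Y)
I(X;Y) = 1.0672 - 0.515 = 0.5522 bits


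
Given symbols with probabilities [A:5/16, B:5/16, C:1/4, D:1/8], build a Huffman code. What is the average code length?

Huffman tree construction:
Combine smallest probabilities repeatedly
Resulting codes:
  A: 10 (length 2)
  B: 11 (length 2)
  C: 01 (length 2)
  D: 00 (length 2)
Average length = Σ p(s) × length(s) = 2.0000 bits


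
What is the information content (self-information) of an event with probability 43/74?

Information content I(x) = -log₂(p(x))
I = -log₂(43/74) = -log₂(0.5811)
I = 0.7832 bits


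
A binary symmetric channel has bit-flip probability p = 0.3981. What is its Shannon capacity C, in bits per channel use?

For BSC with error probability p:
C = 1 - H(p) where H(p) is binary entropy
H(0.3981) = -0.3981 × log₂(0.3981) - 0.6019 × log₂(0.6019)
H(p) = 0.9698
C = 1 - 0.9698 = 0.0302 bits/use


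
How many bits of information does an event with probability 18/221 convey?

Information content I(x) = -log₂(p(x))
I = -log₂(18/221) = -log₂(0.0814)
I = 3.6180 bits


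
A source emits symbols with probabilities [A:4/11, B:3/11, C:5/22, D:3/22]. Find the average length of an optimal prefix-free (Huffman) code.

Huffman tree construction:
Combine smallest probabilities repeatedly
Resulting codes:
  A: 11 (length 2)
  B: 10 (length 2)
  C: 01 (length 2)
  D: 00 (length 2)
Average length = Σ p(s) × length(s) = 2.0000 bits


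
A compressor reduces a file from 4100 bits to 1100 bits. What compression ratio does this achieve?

Compression ratio = Original / Compressed
= 4100 / 1100 = 3.73:1


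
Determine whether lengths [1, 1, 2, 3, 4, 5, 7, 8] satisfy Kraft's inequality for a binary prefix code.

Kraft inequality: Σ 2^(-l_i) ≤ 1 for prefix-free code
Calculating: 2^(-1) + 2^(-1) + 2^(-2) + 2^(-3) + 2^(-4) + 2^(-5) + 2^(-7) + 2^(-8)
= 0.5 + 0.5 + 0.25 + 0.125 + 0.0625 + 0.03125 + 0.0078125 + 0.00390625
= 1.4805
Since 1.4805 > 1, prefix-free code does not exist


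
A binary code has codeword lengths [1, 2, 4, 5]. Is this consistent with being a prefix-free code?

Kraft inequality: Σ 2^(-l_i) ≤ 1 for prefix-free code
Calculating: 2^(-1) + 2^(-2) + 2^(-4) + 2^(-5)
= 0.5 + 0.25 + 0.0625 + 0.03125
= 0.8438
Since 0.8438 ≤ 1, prefix-free code exists


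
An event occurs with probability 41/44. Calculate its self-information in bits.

Information content I(x) = -log₂(p(x))
I = -log₂(41/44) = -log₂(0.9318)
I = 0.1019 bits


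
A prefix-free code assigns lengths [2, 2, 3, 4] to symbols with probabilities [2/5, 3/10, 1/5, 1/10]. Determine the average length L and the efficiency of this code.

Average length L = Σ p_i × l_i = 2.4000 bits
Entropy H = 1.8464 bits
Efficiency η = H/L × 100% = 76.93%


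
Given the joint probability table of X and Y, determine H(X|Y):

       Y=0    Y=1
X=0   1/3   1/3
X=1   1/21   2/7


H(X|Y) = Σ_y p(y) H(X|Y=y)
  p(Y=0) = 8/21, H(X|Y=0) = 0.5436
  p(Y=1) = 13/21, H(X|Y=1) = 0.9957
H(X|Y) = 0.3810×0.5436 + 0.6190×0.9957 = 0.8235 bits


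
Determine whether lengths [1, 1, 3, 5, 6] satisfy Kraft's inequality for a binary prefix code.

Kraft inequality: Σ 2^(-l_i) ≤ 1 for prefix-free code
Calculating: 2^(-1) + 2^(-1) + 2^(-3) + 2^(-5) + 2^(-6)
= 0.5 + 0.5 + 0.125 + 0.03125 + 0.015625
= 1.1719
Since 1.1719 > 1, prefix-free code does not exist


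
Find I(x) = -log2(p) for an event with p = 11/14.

Information content I(x) = -log₂(p(x))
I = -log₂(11/14) = -log₂(0.7857)
I = 0.3479 bits


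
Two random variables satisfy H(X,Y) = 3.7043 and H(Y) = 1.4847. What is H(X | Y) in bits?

Chain rule: H(X,Y) = H(X|Y) + H(Y)
H(X|Y) = H(X,Y) - H(Y) = 3.7043 - 1.4847 = 2.2196 bits


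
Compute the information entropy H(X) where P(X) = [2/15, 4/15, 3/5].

H(X) = -Σ p(x) log₂ p(x)
  -2/15 × log₂(2/15) = 0.3876
  -4/15 × log₂(4/15) = 0.5085
  -3/5 × log₂(3/5) = 0.4422
H(X) = 1.3383 bits


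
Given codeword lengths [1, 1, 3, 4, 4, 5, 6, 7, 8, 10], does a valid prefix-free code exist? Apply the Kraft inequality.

Kraft inequality: Σ 2^(-l_i) ≤ 1 for prefix-free code
Calculating: 2^(-1) + 2^(-1) + 2^(-3) + 2^(-4) + 2^(-4) + 2^(-5) + 2^(-6) + 2^(-7) + 2^(-8) + 2^(-10)
= 0.5 + 0.5 + 0.125 + 0.0625 + 0.0625 + 0.03125 + 0.015625 + 0.0078125 + 0.00390625 + 0.0009765625
= 1.3096
Since 1.3096 > 1, prefix-free code does not exist


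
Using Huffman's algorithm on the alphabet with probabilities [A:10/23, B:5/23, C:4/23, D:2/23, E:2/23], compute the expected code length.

Huffman tree construction:
Combine smallest probabilities repeatedly
Resulting codes:
  A: 0 (length 1)
  B: 10 (length 2)
  C: 110 (length 3)
  D: 1110 (length 4)
  E: 1111 (length 4)
Average length = Σ p(s) × length(s) = 2.0870 bits


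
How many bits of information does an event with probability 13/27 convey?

Information content I(x) = -log₂(p(x))
I = -log₂(13/27) = -log₂(0.4815)
I = 1.0544 bits


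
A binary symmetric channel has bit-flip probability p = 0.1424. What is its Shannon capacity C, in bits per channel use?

For BSC with error probability p:
C = 1 - H(p) where H(p) is binary entropy
H(0.1424) = -0.1424 × log₂(0.1424) - 0.8576 × log₂(0.8576)
H(p) = 0.5905
C = 1 - 0.5905 = 0.4095 bits/use


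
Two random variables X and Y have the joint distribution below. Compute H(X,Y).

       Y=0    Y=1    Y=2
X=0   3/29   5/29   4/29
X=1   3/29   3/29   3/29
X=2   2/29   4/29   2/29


H(X,Y) = -Σ p(x,y) log₂ p(x,y)
  p(0,0)=3/29: -0.1034 × log₂(0.1034) = 0.3386
  p(0,1)=5/29: -0.1724 × log₂(0.1724) = 0.4373
  p(0,2)=4/29: -0.1379 × log₂(0.1379) = 0.3942
  p(1,0)=3/29: -0.1034 × log₂(0.1034) = 0.3386
  p(1,1)=3/29: -0.1034 × log₂(0.1034) = 0.3386
  p(1,2)=3/29: -0.1034 × log₂(0.1034) = 0.3386
  p(2,0)=2/29: -0.0690 × log₂(0.0690) = 0.2661
  p(2,1)=4/29: -0.1379 × log₂(0.1379) = 0.3942
  p(2,2)=2/29: -0.0690 × log₂(0.0690) = 0.2661
H(X,Y) = 3.1121 bits


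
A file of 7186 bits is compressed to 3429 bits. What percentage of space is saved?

Space savings = (1 - Compressed/Original) × 100%
= (1 - 3429/7186) × 100%
= 52.28%


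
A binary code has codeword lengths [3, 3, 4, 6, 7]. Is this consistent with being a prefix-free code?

Kraft inequality: Σ 2^(-l_i) ≤ 1 for prefix-free code
Calculating: 2^(-3) + 2^(-3) + 2^(-4) + 2^(-6) + 2^(-7)
= 0.125 + 0.125 + 0.0625 + 0.015625 + 0.0078125
= 0.3359
Since 0.3359 ≤ 1, prefix-free code exists


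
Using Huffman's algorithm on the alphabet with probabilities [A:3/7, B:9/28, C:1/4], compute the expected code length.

Huffman tree construction:
Combine smallest probabilities repeatedly
Resulting codes:
  A: 0 (length 1)
  B: 11 (length 2)
  C: 10 (length 2)
Average length = Σ p(s) × length(s) = 1.5714 bits


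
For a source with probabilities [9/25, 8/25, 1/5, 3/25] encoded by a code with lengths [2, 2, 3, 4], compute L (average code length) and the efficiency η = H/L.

Average length L = Σ p_i × l_i = 2.4400 bits
Entropy H = 1.8881 bits
Efficiency η = H/L × 100% = 77.38%


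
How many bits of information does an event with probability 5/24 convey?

Information content I(x) = -log₂(p(x))
I = -log₂(5/24) = -log₂(0.2083)
I = 2.2630 bits


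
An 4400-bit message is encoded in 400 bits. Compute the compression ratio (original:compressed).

Compression ratio = Original / Compressed
= 4400 / 400 = 11.00:1


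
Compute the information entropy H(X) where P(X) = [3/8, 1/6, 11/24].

H(X) = -Σ p(x) log₂ p(x)
  -3/8 × log₂(3/8) = 0.5306
  -1/6 × log₂(1/6) = 0.4308
  -11/24 × log₂(11/24) = 0.5159
H(X) = 1.4773 bits


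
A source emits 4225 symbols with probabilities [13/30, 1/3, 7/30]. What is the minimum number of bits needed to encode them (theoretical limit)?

Entropy H = 1.5410 bits/symbol
Minimum bits = H × n = 1.5410 × 4225
= 6510.76 bits


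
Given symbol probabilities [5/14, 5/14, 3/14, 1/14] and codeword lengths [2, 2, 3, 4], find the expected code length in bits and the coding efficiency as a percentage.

Average length L = Σ p_i × l_i = 2.3571 bits
Entropy H = 1.8092 bits
Efficiency η = H/L × 100% = 76.75%


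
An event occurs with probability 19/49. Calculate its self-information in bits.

Information content I(x) = -log₂(p(x))
I = -log₂(19/49) = -log₂(0.3878)
I = 1.3668 bits


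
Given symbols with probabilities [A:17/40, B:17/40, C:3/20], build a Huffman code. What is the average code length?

Huffman tree construction:
Combine smallest probabilities repeatedly
Resulting codes:
  A: 11 (length 2)
  B: 0 (length 1)
  C: 10 (length 2)
Average length = Σ p(s) × length(s) = 1.5750 bits


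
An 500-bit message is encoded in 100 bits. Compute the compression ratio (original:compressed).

Compression ratio = Original / Compressed
= 500 / 100 = 5.00:1


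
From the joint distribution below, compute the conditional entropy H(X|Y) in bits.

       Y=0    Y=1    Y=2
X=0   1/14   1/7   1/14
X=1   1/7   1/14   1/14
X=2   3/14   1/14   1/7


H(X|Y) = Σ_y p(y) H(X|Y=y)
  p(Y=0) = 3/7, H(X|Y=0) = 1.4591
  p(Y=1) = 2/7, H(X|Y=1) = 1.5000
  p(Y=2) = 2/7, H(X|Y=2) = 1.5000
H(X|Y) = 0.4286×1.4591 + 0.2857×1.5000 + 0.2857×1.5000 = 1.4825 bits


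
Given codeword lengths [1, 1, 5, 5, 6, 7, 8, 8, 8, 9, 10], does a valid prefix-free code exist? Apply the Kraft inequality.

Kraft inequality: Σ 2^(-l_i) ≤ 1 for prefix-free code
Calculating: 2^(-1) + 2^(-1) + 2^(-5) + 2^(-5) + 2^(-6) + 2^(-7) + 2^(-8) + 2^(-8) + 2^(-8) + 2^(-9) + 2^(-10)
= 0.5 + 0.5 + 0.03125 + 0.03125 + 0.015625 + 0.0078125 + 0.00390625 + 0.00390625 + 0.00390625 + 0.001953125 + 0.0009765625
= 1.1006
Since 1.1006 > 1, prefix-free code does not exist


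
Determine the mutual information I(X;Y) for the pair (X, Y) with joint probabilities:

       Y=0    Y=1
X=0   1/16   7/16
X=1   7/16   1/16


H(X) = 1.0000, H(Y) = 1.0000, H(X,Y) = 1.5436
I(X;Y) = H(X) + H(Y) - H(X,Y) = 0.4564 bits


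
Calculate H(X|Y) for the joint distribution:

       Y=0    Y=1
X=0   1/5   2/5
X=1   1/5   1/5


H(X|Y) = Σ_y p(y) H(X|Y=y)
  p(Y=0) = 2/5, H(X|Y=0) = 1.0000
  p(Y=1) = 3/5, H(X|Y=1) = 0.9183
H(X|Y) = 0.4000×1.0000 + 0.6000×0.9183 = 0.9510 bits


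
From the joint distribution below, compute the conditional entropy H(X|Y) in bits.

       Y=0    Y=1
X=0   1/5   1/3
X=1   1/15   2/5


H(X|Y) = Σ_y p(y) H(X|Y=y)
  p(Y=0) = 4/15, H(X|Y=0) = 0.8113
  p(Y=1) = 11/15, H(X|Y=1) = 0.9940
H(X|Y) = 0.2667×0.8113 + 0.7333×0.9940 = 0.9453 bits


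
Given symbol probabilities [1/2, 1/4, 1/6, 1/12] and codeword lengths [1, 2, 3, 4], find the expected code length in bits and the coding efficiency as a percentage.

Average length L = Σ p_i × l_i = 1.8333 bits
Entropy H = 1.7296 bits
Efficiency η = H/L × 100% = 94.34%


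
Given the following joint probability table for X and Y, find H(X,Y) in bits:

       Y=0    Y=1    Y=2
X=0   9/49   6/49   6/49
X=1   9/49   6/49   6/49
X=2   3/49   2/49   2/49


H(X,Y) = -Σ p(x,y) log₂ p(x,y)
  p(0,0)=9/49: -0.1837 × log₂(0.1837) = 0.4490
  p(0,1)=6/49: -0.1224 × log₂(0.1224) = 0.3710
  p(0,2)=6/49: -0.1224 × log₂(0.1224) = 0.3710
  p(1,0)=9/49: -0.1837 × log₂(0.1837) = 0.4490
  p(1,1)=6/49: -0.1224 × log₂(0.1224) = 0.3710
  p(1,2)=6/49: -0.1224 × log₂(0.1224) = 0.3710
  p(2,0)=3/49: -0.0612 × log₂(0.0612) = 0.2467
  p(2,1)=2/49: -0.0408 × log₂(0.0408) = 0.1884
  p(2,2)=2/49: -0.0408 × log₂(0.0408) = 0.1884
H(X,Y) = 3.0055 bits


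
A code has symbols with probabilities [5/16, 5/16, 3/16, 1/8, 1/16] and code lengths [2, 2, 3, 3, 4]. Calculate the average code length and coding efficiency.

Average length L = Σ p_i × l_i = 2.4375 bits
Entropy H = 2.1266 bits
Efficiency η = H/L × 100% = 87.25%


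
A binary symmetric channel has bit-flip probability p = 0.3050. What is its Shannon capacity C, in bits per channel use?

For BSC with error probability p:
C = 1 - H(p) where H(p) is binary entropy
H(0.3050) = -0.3050 × log₂(0.3050) - 0.6950 × log₂(0.6950)
H(p) = 0.8873
C = 1 - 0.8873 = 0.1127 bits/use


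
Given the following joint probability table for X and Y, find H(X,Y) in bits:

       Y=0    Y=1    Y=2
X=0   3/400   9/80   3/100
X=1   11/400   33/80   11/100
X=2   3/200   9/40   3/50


H(X,Y) = -Σ p(x,y) log₂ p(x,y)
  p(0,0)=3/400: -0.0075 × log₂(0.0075) = 0.0529
  p(0,1)=9/80: -0.1125 × log₂(0.1125) = 0.3546
  p(0,2)=3/100: -0.0300 × log₂(0.0300) = 0.1518
  p(1,0)=11/400: -0.0275 × log₂(0.0275) = 0.1426
  p(1,1)=33/80: -0.4125 × log₂(0.4125) = 0.5270
  p(1,2)=11/100: -0.1100 × log₂(0.1100) = 0.3503
  p(2,0)=3/200: -0.0150 × log₂(0.0150) = 0.0909
  p(2,1)=9/40: -0.2250 × log₂(0.2250) = 0.4842
  p(2,2)=3/50: -0.0600 × log₂(0.0600) = 0.2435
H(X,Y) = 2.3978 bits


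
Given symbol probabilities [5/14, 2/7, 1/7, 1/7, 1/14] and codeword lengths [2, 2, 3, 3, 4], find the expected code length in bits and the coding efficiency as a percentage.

Average length L = Σ p_i × l_i = 2.4286 bits
Entropy H = 2.1210 bits
Efficiency η = H/L × 100% = 87.33%


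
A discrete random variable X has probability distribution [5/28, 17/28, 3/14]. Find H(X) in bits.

H(X) = -Σ p(x) log₂ p(x)
  -5/28 × log₂(5/28) = 0.4438
  -17/28 × log₂(17/28) = 0.4371
  -3/14 × log₂(3/14) = 0.4762
H(X) = 1.3571 bits


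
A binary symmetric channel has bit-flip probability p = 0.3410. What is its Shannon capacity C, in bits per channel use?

For BSC with error probability p:
C = 1 - H(p) where H(p) is binary entropy
H(0.3410) = -0.3410 × log₂(0.3410) - 0.6590 × log₂(0.6590)
H(p) = 0.9258
C = 1 - 0.9258 = 0.0742 bits/use


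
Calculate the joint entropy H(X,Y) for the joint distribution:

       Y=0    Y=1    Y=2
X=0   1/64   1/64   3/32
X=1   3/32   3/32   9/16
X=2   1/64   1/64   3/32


H(X,Y) = -Σ p(x,y) log₂ p(x,y)
  p(0,0)=1/64: -0.0156 × log₂(0.0156) = 0.0938
  p(0,1)=1/64: -0.0156 × log₂(0.0156) = 0.0938
  p(0,2)=3/32: -0.0938 × log₂(0.0938) = 0.3202
  p(1,0)=3/32: -0.0938 × log₂(0.0938) = 0.3202
  p(1,1)=3/32: -0.0938 × log₂(0.0938) = 0.3202
  p(1,2)=9/16: -0.5625 × log₂(0.5625) = 0.4669
  p(2,0)=1/64: -0.0156 × log₂(0.0156) = 0.0938
  p(2,1)=1/64: -0.0156 × log₂(0.0156) = 0.0938
  p(2,2)=3/32: -0.0938 × log₂(0.0938) = 0.3202
H(X,Y) = 2.1226 bits


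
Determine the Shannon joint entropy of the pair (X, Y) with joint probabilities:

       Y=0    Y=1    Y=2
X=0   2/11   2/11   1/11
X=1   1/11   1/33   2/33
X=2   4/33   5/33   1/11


H(X,Y) = -Σ p(x,y) log₂ p(x,y)
  p(0,0)=2/11: -0.1818 × log₂(0.1818) = 0.4472
  p(0,1)=2/11: -0.1818 × log₂(0.1818) = 0.4472
  p(0,2)=1/11: -0.0909 × log₂(0.0909) = 0.3145
  p(1,0)=1/11: -0.0909 × log₂(0.0909) = 0.3145
  p(1,1)=1/33: -0.0303 × log₂(0.0303) = 0.1529
  p(1,2)=2/33: -0.0606 × log₂(0.0606) = 0.2451
  p(2,0)=4/33: -0.1212 × log₂(0.1212) = 0.3690
  p(2,1)=5/33: -0.1515 × log₂(0.1515) = 0.4125
  p(2,2)=1/11: -0.0909 × log₂(0.0909) = 0.3145
H(X,Y) = 3.0173 bits


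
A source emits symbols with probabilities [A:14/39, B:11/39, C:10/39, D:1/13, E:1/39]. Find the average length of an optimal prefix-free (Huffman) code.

Huffman tree construction:
Combine smallest probabilities repeatedly
Resulting codes:
  A: 11 (length 2)
  B: 10 (length 2)
  C: 01 (length 2)
  D: 001 (length 3)
  E: 000 (length 3)
Average length = Σ p(s) × length(s) = 2.1026 bits


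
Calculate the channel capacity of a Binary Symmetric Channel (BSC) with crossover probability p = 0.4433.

For BSC with error probability p:
C = 1 - H(p) where H(p) is binary entropy
H(0.4433) = -0.4433 × log₂(0.4433) - 0.5567 × log₂(0.5567)
H(p) = 0.9907
C = 1 - 0.9907 = 0.0093 bits/use


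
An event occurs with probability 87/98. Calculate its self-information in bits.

Information content I(x) = -log₂(p(x))
I = -log₂(87/98) = -log₂(0.8878)
I = 0.1718 bits


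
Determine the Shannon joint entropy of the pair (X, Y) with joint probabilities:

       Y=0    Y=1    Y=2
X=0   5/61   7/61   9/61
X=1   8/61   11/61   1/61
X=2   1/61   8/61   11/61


H(X,Y) = -Σ p(x,y) log₂ p(x,y)
  p(0,0)=5/61: -0.0820 × log₂(0.0820) = 0.2958
  p(0,1)=7/61: -0.1148 × log₂(0.1148) = 0.3584
  p(0,2)=9/61: -0.1475 × log₂(0.1475) = 0.4073
  p(1,0)=8/61: -0.1311 × log₂(0.1311) = 0.3844
  p(1,1)=11/61: -0.1803 × log₂(0.1803) = 0.4456
  p(1,2)=1/61: -0.0164 × log₂(0.0164) = 0.0972
  p(2,0)=1/61: -0.0164 × log₂(0.0164) = 0.0972
  p(2,1)=8/61: -0.1311 × log₂(0.1311) = 0.3844
  p(2,2)=11/61: -0.1803 × log₂(0.1803) = 0.4456
H(X,Y) = 2.9160 bits


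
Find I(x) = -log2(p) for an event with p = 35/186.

Information content I(x) = -log₂(p(x))
I = -log₂(35/186) = -log₂(0.1882)
I = 2.4099 bits


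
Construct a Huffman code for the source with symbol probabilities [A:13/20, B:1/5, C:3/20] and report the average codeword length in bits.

Huffman tree construction:
Combine smallest probabilities repeatedly
Resulting codes:
  A: 1 (length 1)
  B: 01 (length 2)
  C: 00 (length 2)
Average length = Σ p(s) × length(s) = 1.3500 bits


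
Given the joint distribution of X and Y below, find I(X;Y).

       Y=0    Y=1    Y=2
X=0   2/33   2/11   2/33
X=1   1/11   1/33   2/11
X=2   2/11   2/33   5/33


H(X) = 1.5734, H(Y) = 1.5690, H(X,Y) = 2.9567
I(X;Y) = H(X) + H(Y) - H(X,Y) = 0.1856 bits


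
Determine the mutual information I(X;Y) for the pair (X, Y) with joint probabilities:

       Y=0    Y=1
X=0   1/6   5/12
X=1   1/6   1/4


H(X) = 0.9799, H(Y) = 0.9183, H(X,Y) = 1.8879
I(X;Y) = H(X) + H(Y) - H(X,Y) = 0.0102 bits


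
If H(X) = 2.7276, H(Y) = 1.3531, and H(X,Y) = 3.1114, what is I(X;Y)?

I(X;Y) = H(X) + H(Y) - H(X,Y)
I(X;Y) = 2.7276 + 1.3531 - 3.1114 = 0.9693 bits


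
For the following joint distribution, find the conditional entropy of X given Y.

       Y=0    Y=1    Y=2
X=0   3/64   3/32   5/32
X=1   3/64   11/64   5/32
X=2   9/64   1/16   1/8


H(X|Y) = Σ_y p(y) H(X|Y=y)
  p(Y=0) = 15/64, H(X|Y=0) = 1.3710
  p(Y=1) = 21/64, H(X|Y=1) = 1.4607
  p(Y=2) = 7/16, H(X|Y=2) = 1.5774
H(X|Y) = 0.2344×1.3710 + 0.3281×1.4607 + 0.4375×1.5774 = 1.4907 bits


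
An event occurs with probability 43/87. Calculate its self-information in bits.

Information content I(x) = -log₂(p(x))
I = -log₂(43/87) = -log₂(0.4943)
I = 1.0167 bits


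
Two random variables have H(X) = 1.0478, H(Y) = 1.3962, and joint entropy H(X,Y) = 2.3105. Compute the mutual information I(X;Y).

I(X;Y) = H(X) + H(Y) - H(X,Y)
I(X;Y) = 1.0478 + 1.3962 - 2.3105 = 0.1335 bits


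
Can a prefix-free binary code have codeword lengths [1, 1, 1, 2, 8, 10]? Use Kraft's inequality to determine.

Kraft inequality: Σ 2^(-l_i) ≤ 1 for prefix-free code
Calculating: 2^(-1) + 2^(-1) + 2^(-1) + 2^(-2) + 2^(-8) + 2^(-10)
= 0.5 + 0.5 + 0.5 + 0.25 + 0.00390625 + 0.0009765625
= 1.7549
Since 1.7549 > 1, prefix-free code does not exist


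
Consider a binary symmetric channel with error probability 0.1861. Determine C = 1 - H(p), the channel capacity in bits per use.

For BSC with error probability p:
C = 1 - H(p) where H(p) is binary entropy
H(0.1861) = -0.1861 × log₂(0.1861) - 0.8139 × log₂(0.8139)
H(p) = 0.6932
C = 1 - 0.6932 = 0.3068 bits/use


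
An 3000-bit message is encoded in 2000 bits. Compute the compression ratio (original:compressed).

Compression ratio = Original / Compressed
= 3000 / 2000 = 1.50:1


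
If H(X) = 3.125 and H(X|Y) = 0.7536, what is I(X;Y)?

I(X;Y) = H(X) - H(X|Y)
I(X;Y) = 3.125 - 0.7536 = 2.3714 bits


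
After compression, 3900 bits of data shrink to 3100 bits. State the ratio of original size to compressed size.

Compression ratio = Original / Compressed
= 3900 / 3100 = 1.26:1


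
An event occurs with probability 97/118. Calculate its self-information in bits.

Information content I(x) = -log₂(p(x))
I = -log₂(97/118) = -log₂(0.8220)
I = 0.2827 bits


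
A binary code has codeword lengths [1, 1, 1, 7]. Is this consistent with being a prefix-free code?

Kraft inequality: Σ 2^(-l_i) ≤ 1 for prefix-free code
Calculating: 2^(-1) + 2^(-1) + 2^(-1) + 2^(-7)
= 0.5 + 0.5 + 0.5 + 0.0078125
= 1.5078
Since 1.5078 > 1, prefix-free code does not exist


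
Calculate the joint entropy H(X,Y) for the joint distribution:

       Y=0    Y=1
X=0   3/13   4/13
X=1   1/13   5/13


H(X,Y) = -Σ p(x,y) log₂ p(x,y)
  p(0,0)=3/13: -0.2308 × log₂(0.2308) = 0.4882
  p(0,1)=4/13: -0.3077 × log₂(0.3077) = 0.5232
  p(1,0)=1/13: -0.0769 × log₂(0.0769) = 0.2846
  p(1,1)=5/13: -0.3846 × log₂(0.3846) = 0.5302
H(X,Y) = 1.8262 bits


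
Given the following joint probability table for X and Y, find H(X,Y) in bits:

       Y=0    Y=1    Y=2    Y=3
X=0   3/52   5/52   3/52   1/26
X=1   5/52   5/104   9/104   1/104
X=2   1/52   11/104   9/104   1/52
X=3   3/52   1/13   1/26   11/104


H(X,Y) = -Σ p(x,y) log₂ p(x,y)
  p(0,0)=3/52: -0.0577 × log₂(0.0577) = 0.2374
  p(0,1)=5/52: -0.0962 × log₂(0.0962) = 0.3249
  p(0,2)=3/52: -0.0577 × log₂(0.0577) = 0.2374
  p(0,3)=1/26: -0.0385 × log₂(0.0385) = 0.1808
  p(1,0)=5/52: -0.0962 × log₂(0.0962) = 0.3249
  p(1,1)=5/104: -0.0481 × log₂(0.0481) = 0.2105
  p(1,2)=9/104: -0.0865 × log₂(0.0865) = 0.3055
  p(1,3)=1/104: -0.0096 × log₂(0.0096) = 0.0644
  p(2,0)=1/52: -0.0192 × log₂(0.0192) = 0.1096
  p(2,1)=11/104: -0.1058 × log₂(0.1058) = 0.3428
  p(2,2)=9/104: -0.0865 × log₂(0.0865) = 0.3055
  p(2,3)=1/52: -0.0192 × log₂(0.0192) = 0.1096
  p(3,0)=3/52: -0.0577 × log₂(0.0577) = 0.2374
  p(3,1)=1/13: -0.0769 × log₂(0.0769) = 0.2846
  p(3,2)=1/26: -0.0385 × log₂(0.0385) = 0.1808
  p(3,3)=11/104: -0.1058 × log₂(0.1058) = 0.3428
H(X,Y) = 3.7991 bits


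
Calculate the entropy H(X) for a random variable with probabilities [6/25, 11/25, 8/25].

H(X) = -Σ p(x) log₂ p(x)
  -6/25 × log₂(6/25) = 0.4941
  -11/25 × log₂(11/25) = 0.5211
  -8/25 × log₂(8/25) = 0.5260
H(X) = 1.5413 bits


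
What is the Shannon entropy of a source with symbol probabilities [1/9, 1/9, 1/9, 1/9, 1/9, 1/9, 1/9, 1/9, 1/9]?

H(X) = -Σ p(x) log₂ p(x)
  -1/9 × log₂(1/9) = 0.3522
  -1/9 × log₂(1/9) = 0.3522
  -1/9 × log₂(1/9) = 0.3522
  -1/9 × log₂(1/9) = 0.3522
  -1/9 × log₂(1/9) = 0.3522
  -1/9 × log₂(1/9) = 0.3522
  -1/9 × log₂(1/9) = 0.3522
  -1/9 × log₂(1/9) = 0.3522
  -1/9 × log₂(1/9) = 0.3522
H(X) = 3.1699 bits


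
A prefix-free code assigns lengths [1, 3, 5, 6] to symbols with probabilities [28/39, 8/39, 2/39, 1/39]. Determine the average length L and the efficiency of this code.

Average length L = Σ p_i × l_i = 1.7436 bits
Entropy H = 1.1673 bits
Efficiency η = H/L × 100% = 66.95%


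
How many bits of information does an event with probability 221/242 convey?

Information content I(x) = -log₂(p(x))
I = -log₂(221/242) = -log₂(0.9132)
I = 0.1310 bits


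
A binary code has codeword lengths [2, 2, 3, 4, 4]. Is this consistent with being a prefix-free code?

Kraft inequality: Σ 2^(-l_i) ≤ 1 for prefix-free code
Calculating: 2^(-2) + 2^(-2) + 2^(-3) + 2^(-4) + 2^(-4)
= 0.25 + 0.25 + 0.125 + 0.0625 + 0.0625
= 0.7500
Since 0.7500 ≤ 1, prefix-free code exists


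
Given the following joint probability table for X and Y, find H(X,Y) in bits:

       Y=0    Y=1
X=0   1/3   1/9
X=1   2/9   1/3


H(X,Y) = -Σ p(x,y) log₂ p(x,y)
  p(0,0)=1/3: -0.3333 × log₂(0.3333) = 0.5283
  p(0,1)=1/9: -0.1111 × log₂(0.1111) = 0.3522
  p(1,0)=2/9: -0.2222 × log₂(0.2222) = 0.4822
  p(1,1)=1/3: -0.3333 × log₂(0.3333) = 0.5283
H(X,Y) = 1.8911 bits


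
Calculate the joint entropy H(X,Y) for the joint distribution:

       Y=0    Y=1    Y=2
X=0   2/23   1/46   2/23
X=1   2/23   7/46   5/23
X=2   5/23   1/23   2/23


H(X,Y) = -Σ p(x,y) log₂ p(x,y)
  p(0,0)=2/23: -0.0870 × log₂(0.0870) = 0.3064
  p(0,1)=1/46: -0.0217 × log₂(0.0217) = 0.1201
  p(0,2)=2/23: -0.0870 × log₂(0.0870) = 0.3064
  p(1,0)=2/23: -0.0870 × log₂(0.0870) = 0.3064
  p(1,1)=7/46: -0.1522 × log₂(0.1522) = 0.4133
  p(1,2)=5/23: -0.2174 × log₂(0.2174) = 0.4786
  p(2,0)=5/23: -0.2174 × log₂(0.2174) = 0.4786
  p(2,1)=1/23: -0.0435 × log₂(0.0435) = 0.1967
  p(2,2)=2/23: -0.0870 × log₂(0.0870) = 0.3064
H(X,Y) = 2.9129 bits


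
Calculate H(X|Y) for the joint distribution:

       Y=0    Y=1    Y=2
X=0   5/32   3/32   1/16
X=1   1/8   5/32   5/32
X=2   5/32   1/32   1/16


H(X|Y) = Σ_y p(y) H(X|Y=y)
  p(Y=0) = 7/16, H(X|Y=0) = 1.5774
  p(Y=1) = 9/32, H(X|Y=1) = 1.3516
  p(Y=2) = 9/32, H(X|Y=2) = 1.4355
H(X|Y) = 0.4375×1.5774 + 0.2812×1.3516 + 0.2812×1.4355 = 1.4740 bits


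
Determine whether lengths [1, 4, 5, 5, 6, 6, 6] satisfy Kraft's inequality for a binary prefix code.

Kraft inequality: Σ 2^(-l_i) ≤ 1 for prefix-free code
Calculating: 2^(-1) + 2^(-4) + 2^(-5) + 2^(-5) + 2^(-6) + 2^(-6) + 2^(-6)
= 0.5 + 0.0625 + 0.03125 + 0.03125 + 0.015625 + 0.015625 + 0.015625
= 0.6719
Since 0.6719 ≤ 1, prefix-free code exists


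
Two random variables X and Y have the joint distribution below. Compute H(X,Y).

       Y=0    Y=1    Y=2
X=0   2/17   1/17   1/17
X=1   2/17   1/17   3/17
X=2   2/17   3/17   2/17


H(X,Y) = -Σ p(x,y) log₂ p(x,y)
  p(0,0)=2/17: -0.1176 × log₂(0.1176) = 0.3632
  p(0,1)=1/17: -0.0588 × log₂(0.0588) = 0.2404
  p(0,2)=1/17: -0.0588 × log₂(0.0588) = 0.2404
  p(1,0)=2/17: -0.1176 × log₂(0.1176) = 0.3632
  p(1,1)=1/17: -0.0588 × log₂(0.0588) = 0.2404
  p(1,2)=3/17: -0.1765 × log₂(0.1765) = 0.4416
  p(2,0)=2/17: -0.1176 × log₂(0.1176) = 0.3632
  p(2,1)=3/17: -0.1765 × log₂(0.1765) = 0.4416
  p(2,2)=2/17: -0.1176 × log₂(0.1176) = 0.3632
H(X,Y) = 3.0575 bits


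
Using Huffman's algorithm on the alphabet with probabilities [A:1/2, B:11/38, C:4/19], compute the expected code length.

Huffman tree construction:
Combine smallest probabilities repeatedly
Resulting codes:
  A: 0 (length 1)
  B: 11 (length 2)
  C: 10 (length 2)
Average length = Σ p(s) × length(s) = 1.5000 bits


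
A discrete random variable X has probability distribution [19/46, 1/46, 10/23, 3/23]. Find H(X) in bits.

H(X) = -Σ p(x) log₂ p(x)
  -19/46 × log₂(19/46) = 0.5269
  -1/46 × log₂(1/46) = 0.1201
  -10/23 × log₂(10/23) = 0.5224
  -3/23 × log₂(3/23) = 0.3833
H(X) = 1.5527 bits


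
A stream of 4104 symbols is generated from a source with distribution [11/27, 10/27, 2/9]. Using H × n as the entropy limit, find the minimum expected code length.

Entropy H = 1.5407 bits/symbol
Minimum bits = H × n = 1.5407 × 4104
= 6323.07 bits


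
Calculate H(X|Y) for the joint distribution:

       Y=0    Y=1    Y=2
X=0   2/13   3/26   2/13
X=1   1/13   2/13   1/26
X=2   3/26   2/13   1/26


H(X|Y) = Σ_y p(y) H(X|Y=y)
  p(Y=0) = 9/26, H(X|Y=0) = 1.5305
  p(Y=1) = 11/26, H(X|Y=1) = 1.5726
  p(Y=2) = 3/13, H(X|Y=2) = 1.2516
H(X|Y) = 0.3462×1.5305 + 0.4231×1.5726 + 0.2308×1.2516 = 1.4840 bits


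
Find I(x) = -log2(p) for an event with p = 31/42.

Information content I(x) = -log₂(p(x))
I = -log₂(31/42) = -log₂(0.7381)
I = 0.4381 bits


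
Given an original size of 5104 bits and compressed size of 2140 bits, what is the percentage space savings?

Space savings = (1 - Compressed/Original) × 100%
= (1 - 2140/5104) × 100%
= 58.07%


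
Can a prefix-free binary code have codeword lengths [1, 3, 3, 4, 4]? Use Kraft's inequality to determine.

Kraft inequality: Σ 2^(-l_i) ≤ 1 for prefix-free code
Calculating: 2^(-1) + 2^(-3) + 2^(-3) + 2^(-4) + 2^(-4)
= 0.5 + 0.125 + 0.125 + 0.0625 + 0.0625
= 0.8750
Since 0.8750 ≤ 1, prefix-free code exists


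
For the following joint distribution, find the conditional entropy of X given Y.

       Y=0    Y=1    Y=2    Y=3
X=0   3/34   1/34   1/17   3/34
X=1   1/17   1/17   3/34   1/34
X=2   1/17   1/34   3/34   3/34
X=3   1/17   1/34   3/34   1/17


H(X|Y) = Σ_y p(y) H(X|Y=y)
  p(Y=0) = 9/34, H(X|Y=0) = 1.9749
  p(Y=1) = 5/34, H(X|Y=1) = 1.9219
  p(Y=2) = 11/34, H(X|Y=2) = 1.9808
  p(Y=3) = 9/34, H(X|Y=3) = 1.8911
H(X|Y) = 0.2647×1.9749 + 0.1471×1.9219 + 0.3235×1.9808 + 0.2647×1.8911 = 1.9468 bits


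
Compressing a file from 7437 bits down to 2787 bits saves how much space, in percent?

Space savings = (1 - Compressed/Original) × 100%
= (1 - 2787/7437) × 100%
= 62.53%


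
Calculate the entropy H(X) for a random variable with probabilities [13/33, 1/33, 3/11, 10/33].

H(X) = -Σ p(x) log₂ p(x)
  -13/33 × log₂(13/33) = 0.5294
  -1/33 × log₂(1/33) = 0.1529
  -3/11 × log₂(3/11) = 0.5112
  -10/33 × log₂(10/33) = 0.5220
H(X) = 1.7155 bits


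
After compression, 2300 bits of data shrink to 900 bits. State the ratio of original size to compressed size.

Compression ratio = Original / Compressed
= 2300 / 900 = 2.56:1


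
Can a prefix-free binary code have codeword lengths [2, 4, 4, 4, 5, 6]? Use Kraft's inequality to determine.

Kraft inequality: Σ 2^(-l_i) ≤ 1 for prefix-free code
Calculating: 2^(-2) + 2^(-4) + 2^(-4) + 2^(-4) + 2^(-5) + 2^(-6)
= 0.25 + 0.0625 + 0.0625 + 0.0625 + 0.03125 + 0.015625
= 0.4844
Since 0.4844 ≤ 1, prefix-free code exists


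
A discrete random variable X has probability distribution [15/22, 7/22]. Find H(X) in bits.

H(X) = -Σ p(x) log₂ p(x)
  -15/22 × log₂(15/22) = 0.3767
  -7/22 × log₂(7/22) = 0.5257
H(X) = 0.9024 bits


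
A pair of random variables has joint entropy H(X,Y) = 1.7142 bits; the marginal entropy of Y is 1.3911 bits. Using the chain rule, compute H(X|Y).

Chain rule: H(X,Y) = H(X|Y) + H(Y)
H(X|Y) = H(X,Y) - H(Y) = 1.7142 - 1.3911 = 0.3231 bits


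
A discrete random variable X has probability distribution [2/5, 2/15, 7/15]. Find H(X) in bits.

H(X) = -Σ p(x) log₂ p(x)
  -2/5 × log₂(2/5) = 0.5288
  -2/15 × log₂(2/15) = 0.3876
  -7/15 × log₂(7/15) = 0.5131
H(X) = 1.4295 bits


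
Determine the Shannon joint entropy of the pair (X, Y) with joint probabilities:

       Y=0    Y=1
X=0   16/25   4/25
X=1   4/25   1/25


H(X,Y) = -Σ p(x,y) log₂ p(x,y)
  p(0,0)=16/25: -0.6400 × log₂(0.6400) = 0.4121
  p(0,1)=4/25: -0.1600 × log₂(0.1600) = 0.4230
  p(1,0)=4/25: -0.1600 × log₂(0.1600) = 0.4230
  p(1,1)=1/25: -0.0400 × log₂(0.0400) = 0.1858
H(X,Y) = 1.4439 bits
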